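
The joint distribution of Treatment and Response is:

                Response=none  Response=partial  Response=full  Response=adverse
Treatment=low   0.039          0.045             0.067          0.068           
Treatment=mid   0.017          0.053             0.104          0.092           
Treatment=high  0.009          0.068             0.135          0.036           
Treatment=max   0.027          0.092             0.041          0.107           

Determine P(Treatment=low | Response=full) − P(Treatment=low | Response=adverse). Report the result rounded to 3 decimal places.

-0.031

P(Response=full) = 0.067 + 0.104 + 0.135 + 0.041 = 0.347; P(Treatment=low | Response=full) = 0.067/0.347 = 0.1931.
P(Response=adverse) = 0.068 + 0.092 + 0.036 + 0.107 = 0.303; P(Treatment=low | Response=adverse) = 0.068/0.303 = 0.2244.
Difference = -0.031.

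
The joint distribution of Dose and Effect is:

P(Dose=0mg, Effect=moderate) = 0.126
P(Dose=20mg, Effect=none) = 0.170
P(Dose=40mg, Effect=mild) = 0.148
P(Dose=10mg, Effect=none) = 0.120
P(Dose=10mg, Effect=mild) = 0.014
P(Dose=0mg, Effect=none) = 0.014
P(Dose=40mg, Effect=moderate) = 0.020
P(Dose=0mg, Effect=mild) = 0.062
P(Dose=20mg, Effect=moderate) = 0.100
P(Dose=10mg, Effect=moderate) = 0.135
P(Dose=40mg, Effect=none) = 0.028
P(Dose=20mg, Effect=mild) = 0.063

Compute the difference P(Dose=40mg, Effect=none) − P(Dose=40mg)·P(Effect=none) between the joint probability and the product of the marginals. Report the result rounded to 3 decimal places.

P(Dose=40mg) = 0.028 + 0.148 + 0.020 = 0.196.
P(Effect=none) = 0.014 + 0.120 + 0.170 + 0.028 = 0.332.
P(Dose=40mg, Effect=none) − P(Dose=40mg)P(Effect=none) = 0.028 − 0.196×0.332 = -0.037.

-0.037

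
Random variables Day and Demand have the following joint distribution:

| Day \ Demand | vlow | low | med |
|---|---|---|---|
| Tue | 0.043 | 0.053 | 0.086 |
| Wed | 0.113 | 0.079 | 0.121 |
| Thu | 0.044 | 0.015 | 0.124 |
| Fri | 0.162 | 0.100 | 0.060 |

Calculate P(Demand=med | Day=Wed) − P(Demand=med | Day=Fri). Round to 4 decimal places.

0.2002

P(Day=Wed) = 0.113 + 0.079 + 0.121 = 0.313; P(Demand=med | Day=Wed) = 0.121/0.313 = 0.38658.
P(Day=Fri) = 0.162 + 0.100 + 0.060 = 0.322; P(Demand=med | Day=Fri) = 0.060/0.322 = 0.18634.
Difference = 0.2002.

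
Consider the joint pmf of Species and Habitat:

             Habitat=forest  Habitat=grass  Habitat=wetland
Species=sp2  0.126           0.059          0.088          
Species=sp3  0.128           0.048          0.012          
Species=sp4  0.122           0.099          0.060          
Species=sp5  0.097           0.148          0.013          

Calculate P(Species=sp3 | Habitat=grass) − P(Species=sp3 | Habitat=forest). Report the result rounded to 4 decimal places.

P(Habitat=grass) = 0.059 + 0.048 + 0.099 + 0.148 = 0.354; P(Species=sp3 | Habitat=grass) = 0.048/0.354 = 0.13559.
P(Habitat=forest) = 0.126 + 0.128 + 0.122 + 0.097 = 0.473; P(Species=sp3 | Habitat=forest) = 0.128/0.473 = 0.27061.
Difference = -0.1350.

-0.1350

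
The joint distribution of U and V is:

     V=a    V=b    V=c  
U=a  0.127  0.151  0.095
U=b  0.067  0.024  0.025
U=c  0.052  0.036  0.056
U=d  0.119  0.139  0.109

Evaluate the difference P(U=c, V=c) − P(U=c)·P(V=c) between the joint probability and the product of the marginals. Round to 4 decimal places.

0.0150

P(U=c) = 0.052 + 0.036 + 0.056 = 0.144.
P(V=c) = 0.095 + 0.025 + 0.056 + 0.109 = 0.285.
P(U=c, V=c) − P(U=c)P(V=c) = 0.056 − 0.144×0.285 = 0.0150.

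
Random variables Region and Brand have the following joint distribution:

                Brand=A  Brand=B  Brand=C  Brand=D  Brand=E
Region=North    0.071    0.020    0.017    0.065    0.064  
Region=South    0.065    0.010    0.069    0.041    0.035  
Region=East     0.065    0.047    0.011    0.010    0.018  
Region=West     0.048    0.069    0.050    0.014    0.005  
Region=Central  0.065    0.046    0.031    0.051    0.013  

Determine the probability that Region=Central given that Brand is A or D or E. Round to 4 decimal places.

0.2048

P(Brand=A) = 0.071 + 0.065 + 0.065 + 0.048 + 0.065 = 0.314.
P(Brand=D) = 0.065 + 0.041 + 0.010 + 0.014 + 0.051 = 0.181.
P(Brand=E) = 0.064 + 0.035 + 0.018 + 0.005 + 0.013 = 0.135.
P(Brand ∈ {A, D, E}) = 0.314 + 0.181 + 0.135 = 0.630; P(Region=Central, Brand ∈ {A, D, E}) = 0.065 + 0.051 + 0.013 = 0.129.
P(Region=Central | Brand ∈ {A, D, E}) = 0.129/0.630 = 0.2048.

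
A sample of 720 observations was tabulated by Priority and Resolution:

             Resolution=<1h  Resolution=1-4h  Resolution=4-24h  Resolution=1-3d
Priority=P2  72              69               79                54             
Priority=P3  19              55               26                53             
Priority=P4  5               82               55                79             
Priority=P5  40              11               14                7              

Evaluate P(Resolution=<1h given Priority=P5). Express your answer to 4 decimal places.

0.5556

Total with Priority=P5: 40 + 11 + 14 + 7 = 72.
P(Resolution=<1h | Priority=P5) = 40/72 = 0.5556.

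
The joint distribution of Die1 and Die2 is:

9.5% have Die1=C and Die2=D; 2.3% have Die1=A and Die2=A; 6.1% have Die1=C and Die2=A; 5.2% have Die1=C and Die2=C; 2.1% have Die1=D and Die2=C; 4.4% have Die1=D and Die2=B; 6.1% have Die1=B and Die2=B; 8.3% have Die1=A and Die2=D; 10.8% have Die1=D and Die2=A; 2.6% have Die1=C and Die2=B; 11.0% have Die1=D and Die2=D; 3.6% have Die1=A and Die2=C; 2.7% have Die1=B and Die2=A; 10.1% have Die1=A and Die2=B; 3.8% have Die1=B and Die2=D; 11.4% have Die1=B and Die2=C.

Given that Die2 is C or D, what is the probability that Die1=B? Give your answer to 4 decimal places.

0.2769

P(Die2=C) = 0.036 + 0.114 + 0.052 + 0.021 = 0.223.
P(Die2=D) = 0.083 + 0.038 + 0.095 + 0.110 = 0.326.
P(Die2 ∈ {C, D}) = 0.223 + 0.326 = 0.549; P(Die1=B, Die2 ∈ {C, D}) = 0.114 + 0.038 = 0.152.
P(Die1=B | Die2 ∈ {C, D}) = 0.152/0.549 = 0.2769.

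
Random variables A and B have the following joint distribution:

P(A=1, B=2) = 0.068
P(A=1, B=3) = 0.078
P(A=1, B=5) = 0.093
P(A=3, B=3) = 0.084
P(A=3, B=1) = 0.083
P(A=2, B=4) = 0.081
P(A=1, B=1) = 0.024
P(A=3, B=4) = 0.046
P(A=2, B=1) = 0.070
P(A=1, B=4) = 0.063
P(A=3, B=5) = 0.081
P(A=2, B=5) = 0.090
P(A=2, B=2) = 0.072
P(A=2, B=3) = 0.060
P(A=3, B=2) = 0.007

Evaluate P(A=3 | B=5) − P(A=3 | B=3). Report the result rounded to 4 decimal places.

-0.0716

P(B=5) = 0.093 + 0.090 + 0.081 = 0.264; P(A=3 | B=5) = 0.081/0.264 = 0.30682.
P(B=3) = 0.078 + 0.060 + 0.084 = 0.222; P(A=3 | B=3) = 0.084/0.222 = 0.37838.
Difference = -0.0716.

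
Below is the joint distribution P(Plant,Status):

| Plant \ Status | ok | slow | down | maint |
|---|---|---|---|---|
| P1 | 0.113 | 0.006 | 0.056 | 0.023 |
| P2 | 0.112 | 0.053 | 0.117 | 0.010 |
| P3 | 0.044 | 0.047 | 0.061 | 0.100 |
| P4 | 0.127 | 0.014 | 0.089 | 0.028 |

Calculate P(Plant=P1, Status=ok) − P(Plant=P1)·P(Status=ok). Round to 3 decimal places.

P(Plant=P1) = 0.113 + 0.006 + 0.056 + 0.023 = 0.198.
P(Status=ok) = 0.113 + 0.112 + 0.044 + 0.127 = 0.396.
P(Plant=P1, Status=ok) − P(Plant=P1)P(Status=ok) = 0.113 − 0.198×0.396 = 0.035.

0.035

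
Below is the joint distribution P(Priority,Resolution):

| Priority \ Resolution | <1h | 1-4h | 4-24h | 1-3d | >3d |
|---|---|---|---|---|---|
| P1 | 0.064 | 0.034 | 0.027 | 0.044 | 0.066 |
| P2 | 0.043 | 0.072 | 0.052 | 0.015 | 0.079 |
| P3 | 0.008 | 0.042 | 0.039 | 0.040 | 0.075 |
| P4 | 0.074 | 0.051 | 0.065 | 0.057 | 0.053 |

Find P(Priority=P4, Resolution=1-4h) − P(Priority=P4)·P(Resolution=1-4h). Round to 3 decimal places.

-0.009

P(Priority=P4) = 0.074 + 0.051 + 0.065 + 0.057 + 0.053 = 0.300.
P(Resolution=1-4h) = 0.034 + 0.072 + 0.042 + 0.051 = 0.199.
P(Priority=P4, Resolution=1-4h) − P(Priority=P4)P(Resolution=1-4h) = 0.051 − 0.300×0.199 = -0.009.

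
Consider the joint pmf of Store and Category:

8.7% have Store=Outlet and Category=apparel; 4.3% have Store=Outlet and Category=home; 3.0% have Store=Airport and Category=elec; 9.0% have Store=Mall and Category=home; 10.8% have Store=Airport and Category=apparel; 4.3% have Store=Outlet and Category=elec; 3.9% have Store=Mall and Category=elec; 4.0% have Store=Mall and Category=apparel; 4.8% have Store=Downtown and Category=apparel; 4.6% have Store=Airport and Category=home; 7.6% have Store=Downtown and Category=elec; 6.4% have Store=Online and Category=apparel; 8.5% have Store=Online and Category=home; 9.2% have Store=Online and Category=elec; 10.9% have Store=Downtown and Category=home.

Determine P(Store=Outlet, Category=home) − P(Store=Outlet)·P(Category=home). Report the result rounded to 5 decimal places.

-0.02153

P(Store=Outlet) = 0.087 + 0.043 + 0.043 = 0.173.
P(Category=home) = 0.109 + 0.090 + 0.046 + 0.043 + 0.085 = 0.373.
P(Store=Outlet, Category=home) − P(Store=Outlet)P(Category=home) = 0.043 − 0.173×0.373 = -0.02153.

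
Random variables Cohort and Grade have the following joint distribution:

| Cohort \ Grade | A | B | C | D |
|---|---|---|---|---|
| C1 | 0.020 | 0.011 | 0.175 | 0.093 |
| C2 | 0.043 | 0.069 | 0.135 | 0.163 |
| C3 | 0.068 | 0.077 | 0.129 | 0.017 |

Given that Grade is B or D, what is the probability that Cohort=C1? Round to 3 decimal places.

0.242

P(Grade=B) = 0.011 + 0.069 + 0.077 = 0.157.
P(Grade=D) = 0.093 + 0.163 + 0.017 = 0.273.
P(Grade ∈ {B, D}) = 0.157 + 0.273 = 0.430; P(Cohort=C1, Grade ∈ {B, D}) = 0.011 + 0.093 = 0.104.
P(Cohort=C1 | Grade ∈ {B, D}) = 0.104/0.430 = 0.242.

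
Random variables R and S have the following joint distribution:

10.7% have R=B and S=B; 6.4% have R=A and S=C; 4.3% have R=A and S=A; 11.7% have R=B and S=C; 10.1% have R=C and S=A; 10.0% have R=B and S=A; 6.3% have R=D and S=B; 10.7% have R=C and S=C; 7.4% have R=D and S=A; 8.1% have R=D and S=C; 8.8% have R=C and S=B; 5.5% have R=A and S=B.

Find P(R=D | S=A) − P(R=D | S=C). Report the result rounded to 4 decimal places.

0.0132

P(S=A) = 0.043 + 0.100 + 0.101 + 0.074 = 0.318; P(R=D | S=A) = 0.074/0.318 = 0.23270.
P(S=C) = 0.064 + 0.117 + 0.107 + 0.081 = 0.369; P(R=D | S=C) = 0.081/0.369 = 0.21951.
Difference = 0.0132.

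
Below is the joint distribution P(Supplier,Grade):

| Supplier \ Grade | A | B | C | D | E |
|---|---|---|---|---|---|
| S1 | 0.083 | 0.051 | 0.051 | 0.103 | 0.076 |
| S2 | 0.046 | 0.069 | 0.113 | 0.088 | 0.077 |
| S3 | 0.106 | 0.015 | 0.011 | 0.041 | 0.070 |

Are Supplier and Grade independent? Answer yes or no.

P(Supplier=S3) = 0.243 and P(Grade=A) = 0.235, so their product is 0.05711, but P(Supplier=S3, Grade=A) = 0.106. Since these differ, Supplier and Grade are not independent.

no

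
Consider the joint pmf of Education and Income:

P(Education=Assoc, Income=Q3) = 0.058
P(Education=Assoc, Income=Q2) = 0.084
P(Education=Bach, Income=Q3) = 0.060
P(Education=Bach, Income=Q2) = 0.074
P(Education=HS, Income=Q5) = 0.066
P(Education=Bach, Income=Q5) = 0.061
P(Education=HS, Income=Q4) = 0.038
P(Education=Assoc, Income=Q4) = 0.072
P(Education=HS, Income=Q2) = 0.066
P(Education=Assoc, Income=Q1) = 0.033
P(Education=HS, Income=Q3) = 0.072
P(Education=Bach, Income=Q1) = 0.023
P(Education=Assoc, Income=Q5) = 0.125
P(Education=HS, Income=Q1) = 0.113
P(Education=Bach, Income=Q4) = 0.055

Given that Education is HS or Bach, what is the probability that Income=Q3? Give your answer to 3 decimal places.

P(Education=HS) = 0.113 + 0.066 + 0.072 + 0.038 + 0.066 = 0.355.
P(Education=Bach) = 0.023 + 0.074 + 0.060 + 0.055 + 0.061 = 0.273.
P(Education ∈ {HS, Bach}) = 0.355 + 0.273 = 0.628; P(Income=Q3, Education ∈ {HS, Bach}) = 0.072 + 0.060 = 0.132.
P(Income=Q3 | Education ∈ {HS, Bach}) = 0.132/0.628 = 0.210.

0.210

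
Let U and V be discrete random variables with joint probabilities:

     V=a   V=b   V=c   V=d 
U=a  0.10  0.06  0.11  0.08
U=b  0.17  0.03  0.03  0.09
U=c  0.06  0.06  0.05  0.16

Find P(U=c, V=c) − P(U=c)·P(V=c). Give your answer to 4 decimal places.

P(U=c) = 0.06 + 0.06 + 0.05 + 0.16 = 0.33.
P(V=c) = 0.11 + 0.03 + 0.05 = 0.19.
P(U=c, V=c) − P(U=c)P(V=c) = 0.05 − 0.33×0.19 = -0.0127.

-0.0127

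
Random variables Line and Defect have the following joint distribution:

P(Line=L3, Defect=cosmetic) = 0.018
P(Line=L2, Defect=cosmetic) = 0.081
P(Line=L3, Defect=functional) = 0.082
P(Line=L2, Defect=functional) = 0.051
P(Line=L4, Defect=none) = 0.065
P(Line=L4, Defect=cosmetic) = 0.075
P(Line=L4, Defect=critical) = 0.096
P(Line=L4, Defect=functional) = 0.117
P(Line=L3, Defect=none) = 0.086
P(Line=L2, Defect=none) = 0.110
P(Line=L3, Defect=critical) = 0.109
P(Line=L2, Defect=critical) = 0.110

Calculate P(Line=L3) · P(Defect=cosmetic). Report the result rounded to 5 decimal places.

0.05133

P(Line=L3) = 0.086 + 0.018 + 0.082 + 0.109 = 0.295.
P(Defect=cosmetic) = 0.081 + 0.018 + 0.075 = 0.174.
Product: 0.295 × 0.174 = 0.05133.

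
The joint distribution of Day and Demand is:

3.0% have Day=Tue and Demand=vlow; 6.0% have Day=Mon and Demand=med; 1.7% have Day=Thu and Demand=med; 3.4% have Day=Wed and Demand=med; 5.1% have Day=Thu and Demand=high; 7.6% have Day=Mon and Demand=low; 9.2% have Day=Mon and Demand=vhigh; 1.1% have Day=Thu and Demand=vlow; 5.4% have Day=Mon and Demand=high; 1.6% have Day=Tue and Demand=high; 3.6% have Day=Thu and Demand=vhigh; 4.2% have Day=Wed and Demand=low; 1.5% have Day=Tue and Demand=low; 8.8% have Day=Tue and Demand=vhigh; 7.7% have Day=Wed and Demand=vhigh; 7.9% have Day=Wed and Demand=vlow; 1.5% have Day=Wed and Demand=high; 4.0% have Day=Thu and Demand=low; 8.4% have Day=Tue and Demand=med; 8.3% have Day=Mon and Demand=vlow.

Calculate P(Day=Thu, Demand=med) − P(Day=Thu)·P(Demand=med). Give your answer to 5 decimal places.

-0.01323

P(Day=Thu) = 0.011 + 0.040 + 0.017 + 0.051 + 0.036 = 0.155.
P(Demand=med) = 0.060 + 0.084 + 0.034 + 0.017 = 0.195.
P(Day=Thu, Demand=med) − P(Day=Thu)P(Demand=med) = 0.017 − 0.155×0.195 = -0.01323.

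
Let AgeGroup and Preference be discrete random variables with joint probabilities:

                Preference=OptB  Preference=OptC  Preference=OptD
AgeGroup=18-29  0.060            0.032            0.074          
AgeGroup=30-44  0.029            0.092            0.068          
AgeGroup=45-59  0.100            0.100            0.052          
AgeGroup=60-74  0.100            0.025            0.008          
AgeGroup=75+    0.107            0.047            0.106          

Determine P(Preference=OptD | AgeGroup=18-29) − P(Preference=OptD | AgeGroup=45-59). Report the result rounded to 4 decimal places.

P(AgeGroup=18-29) = 0.060 + 0.032 + 0.074 = 0.166; P(Preference=OptD | AgeGroup=18-29) = 0.074/0.166 = 0.44578.
P(AgeGroup=45-59) = 0.100 + 0.100 + 0.052 = 0.252; P(Preference=OptD | AgeGroup=45-59) = 0.052/0.252 = 0.20635.
Difference = 0.2394.

0.2394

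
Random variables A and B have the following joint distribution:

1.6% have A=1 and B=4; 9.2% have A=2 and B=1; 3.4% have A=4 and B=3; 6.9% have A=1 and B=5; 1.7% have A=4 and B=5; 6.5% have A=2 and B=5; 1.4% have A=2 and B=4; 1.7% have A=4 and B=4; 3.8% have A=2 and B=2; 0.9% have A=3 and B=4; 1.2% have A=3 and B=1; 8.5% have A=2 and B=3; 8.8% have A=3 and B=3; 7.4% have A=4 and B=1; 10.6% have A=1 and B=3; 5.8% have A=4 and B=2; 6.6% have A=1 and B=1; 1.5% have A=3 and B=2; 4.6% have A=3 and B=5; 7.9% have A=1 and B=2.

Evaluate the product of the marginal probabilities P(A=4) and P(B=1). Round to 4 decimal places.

0.0488

P(A=4) = 0.074 + 0.058 + 0.034 + 0.017 + 0.017 = 0.200.
P(B=1) = 0.066 + 0.092 + 0.012 + 0.074 = 0.244.
Product: 0.200 × 0.244 = 0.0488.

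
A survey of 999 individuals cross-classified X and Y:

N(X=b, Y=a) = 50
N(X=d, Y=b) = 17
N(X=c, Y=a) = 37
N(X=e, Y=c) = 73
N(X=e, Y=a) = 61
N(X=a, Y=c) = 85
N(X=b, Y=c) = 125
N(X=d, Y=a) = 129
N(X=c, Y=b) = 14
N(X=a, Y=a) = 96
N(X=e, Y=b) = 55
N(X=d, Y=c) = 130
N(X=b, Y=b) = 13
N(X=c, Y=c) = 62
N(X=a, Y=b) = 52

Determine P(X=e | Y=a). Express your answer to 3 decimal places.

Total with Y=a: 96 + 50 + 37 + 129 + 61 = 373.
P(X=e | Y=a) = 61/373 = 0.164.

0.164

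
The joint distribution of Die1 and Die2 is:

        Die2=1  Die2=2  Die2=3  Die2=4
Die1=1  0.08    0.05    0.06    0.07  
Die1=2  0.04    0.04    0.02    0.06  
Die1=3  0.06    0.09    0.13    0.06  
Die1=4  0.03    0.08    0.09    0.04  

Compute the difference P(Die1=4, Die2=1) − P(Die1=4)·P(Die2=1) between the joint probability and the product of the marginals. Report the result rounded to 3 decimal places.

-0.020

P(Die1=4) = 0.03 + 0.08 + 0.09 + 0.04 = 0.24.
P(Die2=1) = 0.08 + 0.04 + 0.06 + 0.03 = 0.21.
P(Die1=4, Die2=1) − P(Die1=4)P(Die2=1) = 0.03 − 0.24×0.21 = -0.020.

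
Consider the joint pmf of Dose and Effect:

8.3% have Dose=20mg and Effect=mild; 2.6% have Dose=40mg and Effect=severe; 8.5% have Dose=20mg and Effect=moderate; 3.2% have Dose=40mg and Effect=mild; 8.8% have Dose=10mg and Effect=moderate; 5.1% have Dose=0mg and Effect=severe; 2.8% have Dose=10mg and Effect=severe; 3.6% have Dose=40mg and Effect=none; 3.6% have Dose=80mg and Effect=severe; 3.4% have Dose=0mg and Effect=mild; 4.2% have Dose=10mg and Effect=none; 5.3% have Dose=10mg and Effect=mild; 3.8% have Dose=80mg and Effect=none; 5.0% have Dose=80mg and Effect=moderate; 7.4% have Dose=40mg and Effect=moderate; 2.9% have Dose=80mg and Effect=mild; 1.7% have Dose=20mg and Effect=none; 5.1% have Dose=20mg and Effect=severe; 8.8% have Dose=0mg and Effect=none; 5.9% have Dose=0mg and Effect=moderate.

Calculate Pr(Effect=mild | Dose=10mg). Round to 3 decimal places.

P(Dose=10mg) = 0.042 + 0.053 + 0.088 + 0.028 = 0.211.
P(Effect=mild | Dose=10mg) = 0.053/0.211 = 0.251.

0.251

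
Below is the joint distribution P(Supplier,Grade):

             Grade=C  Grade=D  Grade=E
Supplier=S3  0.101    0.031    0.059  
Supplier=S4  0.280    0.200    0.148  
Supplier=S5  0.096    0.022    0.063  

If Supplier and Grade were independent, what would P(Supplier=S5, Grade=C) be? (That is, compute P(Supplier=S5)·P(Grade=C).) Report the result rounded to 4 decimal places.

P(Supplier=S5) = 0.096 + 0.022 + 0.063 = 0.181.
P(Grade=C) = 0.101 + 0.280 + 0.096 = 0.477.
Product: 0.181 × 0.477 = 0.0863.

0.0863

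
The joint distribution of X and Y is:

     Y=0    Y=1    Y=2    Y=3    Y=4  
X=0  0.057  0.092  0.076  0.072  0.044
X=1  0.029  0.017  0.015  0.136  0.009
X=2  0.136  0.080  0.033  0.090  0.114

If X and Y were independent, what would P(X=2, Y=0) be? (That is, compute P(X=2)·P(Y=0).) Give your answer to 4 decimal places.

0.1006

P(X=2) = 0.136 + 0.080 + 0.033 + 0.090 + 0.114 = 0.453.
P(Y=0) = 0.057 + 0.029 + 0.136 = 0.222.
Product: 0.453 × 0.222 = 0.1006.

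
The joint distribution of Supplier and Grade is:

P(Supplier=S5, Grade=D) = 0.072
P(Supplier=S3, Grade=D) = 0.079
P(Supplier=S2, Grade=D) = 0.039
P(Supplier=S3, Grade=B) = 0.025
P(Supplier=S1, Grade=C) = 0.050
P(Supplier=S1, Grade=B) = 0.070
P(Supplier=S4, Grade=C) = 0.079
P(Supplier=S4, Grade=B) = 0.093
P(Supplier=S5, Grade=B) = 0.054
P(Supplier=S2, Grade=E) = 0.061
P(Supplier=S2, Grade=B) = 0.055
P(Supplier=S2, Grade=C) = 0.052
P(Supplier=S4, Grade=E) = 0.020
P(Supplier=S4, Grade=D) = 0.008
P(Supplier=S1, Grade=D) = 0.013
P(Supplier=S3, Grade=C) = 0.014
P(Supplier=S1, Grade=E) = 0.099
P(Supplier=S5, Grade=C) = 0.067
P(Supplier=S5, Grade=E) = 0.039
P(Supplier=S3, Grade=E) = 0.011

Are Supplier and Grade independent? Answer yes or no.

no

P(Supplier=S3) = 0.129 and P(Grade=D) = 0.211, so their product is 0.02722, but P(Supplier=S3, Grade=D) = 0.079. Since these differ, Supplier and Grade are not independent.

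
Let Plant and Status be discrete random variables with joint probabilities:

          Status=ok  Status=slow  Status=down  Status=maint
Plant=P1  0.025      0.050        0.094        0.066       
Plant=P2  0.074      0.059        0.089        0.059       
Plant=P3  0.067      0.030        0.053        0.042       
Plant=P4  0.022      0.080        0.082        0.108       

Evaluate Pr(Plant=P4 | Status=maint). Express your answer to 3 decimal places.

P(Status=maint) = 0.066 + 0.059 + 0.042 + 0.108 = 0.275.
P(Plant=P4 | Status=maint) = 0.108/0.275 = 0.393.

0.393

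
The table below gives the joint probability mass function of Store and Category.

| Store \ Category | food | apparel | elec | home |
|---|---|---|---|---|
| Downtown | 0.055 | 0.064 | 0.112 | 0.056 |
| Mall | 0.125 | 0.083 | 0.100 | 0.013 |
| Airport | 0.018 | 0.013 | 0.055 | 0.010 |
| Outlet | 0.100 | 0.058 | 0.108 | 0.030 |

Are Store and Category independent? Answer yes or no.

P(Store=Downtown) = 0.287 and P(Category=food) = 0.298, so their product is 0.08553, but P(Store=Downtown, Category=food) = 0.055. Since these differ, Store and Category are not independent.

no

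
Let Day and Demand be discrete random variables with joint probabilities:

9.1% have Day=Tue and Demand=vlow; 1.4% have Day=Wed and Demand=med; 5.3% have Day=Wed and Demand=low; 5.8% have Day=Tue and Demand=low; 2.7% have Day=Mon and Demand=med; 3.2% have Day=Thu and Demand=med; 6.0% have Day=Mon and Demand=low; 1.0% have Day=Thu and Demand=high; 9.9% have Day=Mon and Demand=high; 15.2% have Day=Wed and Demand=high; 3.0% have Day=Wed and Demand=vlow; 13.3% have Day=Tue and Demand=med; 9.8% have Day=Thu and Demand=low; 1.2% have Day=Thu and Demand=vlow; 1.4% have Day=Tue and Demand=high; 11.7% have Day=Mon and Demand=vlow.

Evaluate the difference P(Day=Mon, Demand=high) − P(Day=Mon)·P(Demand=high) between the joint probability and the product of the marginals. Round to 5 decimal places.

0.01568

P(Day=Mon) = 0.117 + 0.060 + 0.027 + 0.099 = 0.303.
P(Demand=high) = 0.099 + 0.014 + 0.152 + 0.010 = 0.275.
P(Day=Mon, Demand=high) − P(Day=Mon)P(Demand=high) = 0.099 − 0.303×0.275 = 0.01568.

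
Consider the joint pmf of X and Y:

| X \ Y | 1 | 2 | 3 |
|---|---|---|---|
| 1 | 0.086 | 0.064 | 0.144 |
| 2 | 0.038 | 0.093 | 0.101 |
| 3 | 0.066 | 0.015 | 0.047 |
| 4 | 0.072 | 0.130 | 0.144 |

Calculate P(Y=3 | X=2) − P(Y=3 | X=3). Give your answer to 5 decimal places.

P(X=2) = 0.038 + 0.093 + 0.101 = 0.232; P(Y=3 | X=2) = 0.101/0.232 = 0.435345.
P(X=3) = 0.066 + 0.015 + 0.047 = 0.128; P(Y=3 | X=3) = 0.047/0.128 = 0.367188.
Difference = 0.06816.

0.06816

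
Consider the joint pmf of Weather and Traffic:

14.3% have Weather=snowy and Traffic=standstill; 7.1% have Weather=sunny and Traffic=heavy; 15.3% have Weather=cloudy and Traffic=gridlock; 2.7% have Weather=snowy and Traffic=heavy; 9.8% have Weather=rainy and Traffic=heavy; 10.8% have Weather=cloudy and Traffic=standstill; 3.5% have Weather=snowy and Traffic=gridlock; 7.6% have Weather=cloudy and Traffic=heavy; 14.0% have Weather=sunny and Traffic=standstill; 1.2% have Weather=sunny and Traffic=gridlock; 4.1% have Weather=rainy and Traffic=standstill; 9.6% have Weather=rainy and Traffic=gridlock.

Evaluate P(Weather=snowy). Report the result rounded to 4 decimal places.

0.2050

P(Weather=snowy) = 0.027 + 0.035 + 0.143 = 0.205.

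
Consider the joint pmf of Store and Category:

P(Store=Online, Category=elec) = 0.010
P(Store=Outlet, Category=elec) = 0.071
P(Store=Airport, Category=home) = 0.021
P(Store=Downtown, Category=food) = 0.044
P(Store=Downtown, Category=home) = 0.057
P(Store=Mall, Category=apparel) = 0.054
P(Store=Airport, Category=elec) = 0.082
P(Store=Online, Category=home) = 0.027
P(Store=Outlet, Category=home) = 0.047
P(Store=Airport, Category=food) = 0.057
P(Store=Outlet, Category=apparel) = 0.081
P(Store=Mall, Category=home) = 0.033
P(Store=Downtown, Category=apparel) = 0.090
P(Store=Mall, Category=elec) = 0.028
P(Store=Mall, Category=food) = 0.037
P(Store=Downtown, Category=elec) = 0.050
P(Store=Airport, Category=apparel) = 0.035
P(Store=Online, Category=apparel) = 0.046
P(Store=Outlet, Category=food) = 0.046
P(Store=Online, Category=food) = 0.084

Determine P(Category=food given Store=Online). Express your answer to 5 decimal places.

P(Store=Online) = 0.084 + 0.046 + 0.010 + 0.027 = 0.167.
P(Category=food | Store=Online) = 0.084/0.167 = 0.50299.

0.50299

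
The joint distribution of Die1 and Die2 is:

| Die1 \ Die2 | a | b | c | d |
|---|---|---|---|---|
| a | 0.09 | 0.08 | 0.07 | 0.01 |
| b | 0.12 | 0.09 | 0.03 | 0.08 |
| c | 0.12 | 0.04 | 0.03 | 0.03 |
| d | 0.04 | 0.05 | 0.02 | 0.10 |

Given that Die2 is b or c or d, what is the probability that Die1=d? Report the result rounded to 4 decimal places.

0.2698

P(Die2=b) = 0.08 + 0.09 + 0.04 + 0.05 = 0.26.
P(Die2=c) = 0.07 + 0.03 + 0.03 + 0.02 = 0.15.
P(Die2=d) = 0.01 + 0.08 + 0.03 + 0.10 = 0.22.
P(Die2 ∈ {b, c, d}) = 0.26 + 0.15 + 0.22 = 0.63; P(Die1=d, Die2 ∈ {b, c, d}) = 0.05 + 0.02 + 0.10 = 0.17.
P(Die1=d | Die2 ∈ {b, c, d}) = 0.17/0.63 = 0.2698.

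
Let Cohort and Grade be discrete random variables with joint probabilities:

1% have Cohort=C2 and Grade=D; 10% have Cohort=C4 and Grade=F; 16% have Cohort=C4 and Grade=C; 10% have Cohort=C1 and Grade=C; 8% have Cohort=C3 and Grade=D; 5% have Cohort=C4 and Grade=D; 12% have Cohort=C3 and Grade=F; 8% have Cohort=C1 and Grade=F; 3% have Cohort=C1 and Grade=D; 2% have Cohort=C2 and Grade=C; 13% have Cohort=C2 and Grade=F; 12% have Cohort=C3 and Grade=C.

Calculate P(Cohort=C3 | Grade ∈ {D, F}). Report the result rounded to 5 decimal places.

P(Grade=D) = 0.03 + 0.01 + 0.08 + 0.05 = 0.17.
P(Grade=F) = 0.08 + 0.13 + 0.12 + 0.10 = 0.43.
P(Grade ∈ {D, F}) = 0.17 + 0.43 = 0.60; P(Cohort=C3, Grade ∈ {D, F}) = 0.08 + 0.12 = 0.20.
P(Cohort=C3 | Grade ∈ {D, F}) = 0.20/0.60 = 0.33333.

0.33333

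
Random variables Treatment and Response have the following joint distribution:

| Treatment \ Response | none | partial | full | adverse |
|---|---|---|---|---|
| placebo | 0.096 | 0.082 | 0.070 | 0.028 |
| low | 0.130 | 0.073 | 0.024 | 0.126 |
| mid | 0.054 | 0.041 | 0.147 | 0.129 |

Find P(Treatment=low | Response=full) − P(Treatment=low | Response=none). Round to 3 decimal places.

P(Response=full) = 0.070 + 0.024 + 0.147 = 0.241; P(Treatment=low | Response=full) = 0.024/0.241 = 0.0996.
P(Response=none) = 0.096 + 0.130 + 0.054 = 0.280; P(Treatment=low | Response=none) = 0.130/0.280 = 0.4643.
Difference = -0.365.

-0.365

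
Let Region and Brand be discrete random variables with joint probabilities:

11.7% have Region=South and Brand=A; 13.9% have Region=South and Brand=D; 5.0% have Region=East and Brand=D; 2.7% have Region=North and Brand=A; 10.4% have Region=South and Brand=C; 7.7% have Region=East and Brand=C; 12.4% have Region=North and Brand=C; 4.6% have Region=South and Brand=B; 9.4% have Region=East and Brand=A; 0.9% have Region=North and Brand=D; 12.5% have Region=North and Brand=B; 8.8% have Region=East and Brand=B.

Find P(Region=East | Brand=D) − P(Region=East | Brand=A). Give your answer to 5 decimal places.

-0.14243

P(Brand=D) = 0.009 + 0.139 + 0.050 = 0.198; P(Region=East | Brand=D) = 0.050/0.198 = 0.252525.
P(Brand=A) = 0.027 + 0.117 + 0.094 = 0.238; P(Region=East | Brand=A) = 0.094/0.238 = 0.394958.
Difference = -0.14243.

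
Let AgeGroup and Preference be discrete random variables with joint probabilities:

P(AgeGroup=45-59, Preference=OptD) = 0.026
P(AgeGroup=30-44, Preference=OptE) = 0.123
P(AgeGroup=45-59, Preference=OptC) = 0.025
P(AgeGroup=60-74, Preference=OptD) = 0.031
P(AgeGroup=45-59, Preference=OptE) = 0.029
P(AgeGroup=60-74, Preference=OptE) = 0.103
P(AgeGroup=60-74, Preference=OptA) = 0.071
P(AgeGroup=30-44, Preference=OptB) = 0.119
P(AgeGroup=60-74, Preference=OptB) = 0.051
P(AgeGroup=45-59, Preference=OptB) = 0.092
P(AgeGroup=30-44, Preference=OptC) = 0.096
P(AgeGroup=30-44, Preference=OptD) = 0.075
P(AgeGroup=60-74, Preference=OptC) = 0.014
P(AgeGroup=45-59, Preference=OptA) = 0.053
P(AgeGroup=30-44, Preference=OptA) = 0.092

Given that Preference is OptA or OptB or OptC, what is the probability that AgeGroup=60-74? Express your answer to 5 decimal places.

0.22186

P(Preference=OptA) = 0.092 + 0.053 + 0.071 = 0.216.
P(Preference=OptB) = 0.119 + 0.092 + 0.051 = 0.262.
P(Preference=OptC) = 0.096 + 0.025 + 0.014 = 0.135.
P(Preference ∈ {OptA, OptB, OptC}) = 0.216 + 0.262 + 0.135 = 0.613; P(AgeGroup=60-74, Preference ∈ {OptA, OptB, OptC}) = 0.071 + 0.051 + 0.014 = 0.136.
P(AgeGroup=60-74 | Preference ∈ {OptA, OptB, OptC}) = 0.136/0.613 = 0.22186.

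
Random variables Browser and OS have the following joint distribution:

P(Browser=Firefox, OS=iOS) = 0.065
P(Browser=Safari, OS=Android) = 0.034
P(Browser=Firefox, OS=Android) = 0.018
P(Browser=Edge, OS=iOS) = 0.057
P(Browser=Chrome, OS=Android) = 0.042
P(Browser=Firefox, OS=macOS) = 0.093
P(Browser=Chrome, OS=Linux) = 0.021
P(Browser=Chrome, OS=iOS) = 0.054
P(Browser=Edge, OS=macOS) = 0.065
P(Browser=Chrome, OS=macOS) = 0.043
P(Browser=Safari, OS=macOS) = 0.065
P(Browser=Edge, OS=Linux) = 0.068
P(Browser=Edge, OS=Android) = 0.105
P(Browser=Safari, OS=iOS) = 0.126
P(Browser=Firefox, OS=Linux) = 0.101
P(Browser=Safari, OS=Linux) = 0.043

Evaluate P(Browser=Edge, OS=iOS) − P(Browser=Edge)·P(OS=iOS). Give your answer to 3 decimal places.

P(Browser=Edge) = 0.065 + 0.068 + 0.057 + 0.105 = 0.295.
P(OS=iOS) = 0.054 + 0.065 + 0.126 + 0.057 = 0.302.
P(Browser=Edge, OS=iOS) − P(Browser=Edge)P(OS=iOS) = 0.057 − 0.295×0.302 = -0.032.

-0.032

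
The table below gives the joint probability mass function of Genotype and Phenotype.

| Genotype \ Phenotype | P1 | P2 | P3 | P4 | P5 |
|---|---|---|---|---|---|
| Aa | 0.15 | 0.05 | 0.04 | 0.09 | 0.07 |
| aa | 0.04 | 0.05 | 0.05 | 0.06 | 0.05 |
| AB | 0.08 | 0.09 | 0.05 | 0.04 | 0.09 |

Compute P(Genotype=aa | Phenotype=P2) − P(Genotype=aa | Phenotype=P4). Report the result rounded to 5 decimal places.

-0.05263

P(Phenotype=P2) = 0.05 + 0.05 + 0.09 = 0.19; P(Genotype=aa | Phenotype=P2) = 0.05/0.19 = 0.263158.
P(Phenotype=P4) = 0.09 + 0.06 + 0.04 = 0.19; P(Genotype=aa | Phenotype=P4) = 0.06/0.19 = 0.315789.
Difference = -0.05263.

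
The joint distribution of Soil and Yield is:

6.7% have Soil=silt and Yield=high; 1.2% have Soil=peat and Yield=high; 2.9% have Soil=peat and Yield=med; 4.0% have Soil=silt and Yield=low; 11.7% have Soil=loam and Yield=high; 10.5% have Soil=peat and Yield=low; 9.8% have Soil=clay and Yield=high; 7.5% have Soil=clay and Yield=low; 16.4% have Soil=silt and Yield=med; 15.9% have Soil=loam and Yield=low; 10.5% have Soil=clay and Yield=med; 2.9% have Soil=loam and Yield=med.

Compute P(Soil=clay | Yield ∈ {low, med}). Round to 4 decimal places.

P(Yield=low) = 0.159 + 0.075 + 0.040 + 0.105 = 0.379.
P(Yield=med) = 0.029 + 0.105 + 0.164 + 0.029 = 0.327.
P(Yield ∈ {low, med}) = 0.379 + 0.327 = 0.706; P(Soil=clay, Yield ∈ {low, med}) = 0.075 + 0.105 = 0.180.
P(Soil=clay | Yield ∈ {low, med}) = 0.180/0.706 = 0.2550.

0.2550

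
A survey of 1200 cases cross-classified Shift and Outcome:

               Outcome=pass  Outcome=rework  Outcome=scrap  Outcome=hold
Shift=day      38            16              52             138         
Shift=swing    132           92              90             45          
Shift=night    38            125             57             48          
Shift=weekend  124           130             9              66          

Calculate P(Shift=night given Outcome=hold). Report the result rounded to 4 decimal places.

0.1616

Total with Outcome=hold: 138 + 45 + 48 + 66 = 297.
P(Shift=night | Outcome=hold) = 48/297 = 0.1616.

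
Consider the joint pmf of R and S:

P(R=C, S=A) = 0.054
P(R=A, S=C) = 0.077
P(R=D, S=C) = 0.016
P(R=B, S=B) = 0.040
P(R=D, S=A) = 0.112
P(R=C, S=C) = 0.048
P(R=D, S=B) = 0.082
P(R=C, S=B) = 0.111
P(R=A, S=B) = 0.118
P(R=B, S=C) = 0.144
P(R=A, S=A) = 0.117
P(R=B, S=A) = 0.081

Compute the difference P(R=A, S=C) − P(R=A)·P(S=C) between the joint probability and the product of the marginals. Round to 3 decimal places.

-0.012

P(R=A) = 0.117 + 0.118 + 0.077 = 0.312.
P(S=C) = 0.077 + 0.144 + 0.048 + 0.016 = 0.285.
P(R=A, S=C) − P(R=A)P(S=C) = 0.077 − 0.312×0.285 = -0.012.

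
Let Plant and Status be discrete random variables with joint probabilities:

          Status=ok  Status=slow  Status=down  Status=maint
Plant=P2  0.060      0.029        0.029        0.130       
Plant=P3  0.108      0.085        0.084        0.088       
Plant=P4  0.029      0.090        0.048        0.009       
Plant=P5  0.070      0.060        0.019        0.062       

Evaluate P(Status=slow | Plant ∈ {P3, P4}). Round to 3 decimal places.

0.323

P(Plant=P3) = 0.108 + 0.085 + 0.084 + 0.088 = 0.365.
P(Plant=P4) = 0.029 + 0.090 + 0.048 + 0.009 = 0.176.
P(Plant ∈ {P3, P4}) = 0.365 + 0.176 = 0.541; P(Status=slow, Plant ∈ {P3, P4}) = 0.085 + 0.090 = 0.175.
P(Status=slow | Plant ∈ {P3, P4}) = 0.175/0.541 = 0.323.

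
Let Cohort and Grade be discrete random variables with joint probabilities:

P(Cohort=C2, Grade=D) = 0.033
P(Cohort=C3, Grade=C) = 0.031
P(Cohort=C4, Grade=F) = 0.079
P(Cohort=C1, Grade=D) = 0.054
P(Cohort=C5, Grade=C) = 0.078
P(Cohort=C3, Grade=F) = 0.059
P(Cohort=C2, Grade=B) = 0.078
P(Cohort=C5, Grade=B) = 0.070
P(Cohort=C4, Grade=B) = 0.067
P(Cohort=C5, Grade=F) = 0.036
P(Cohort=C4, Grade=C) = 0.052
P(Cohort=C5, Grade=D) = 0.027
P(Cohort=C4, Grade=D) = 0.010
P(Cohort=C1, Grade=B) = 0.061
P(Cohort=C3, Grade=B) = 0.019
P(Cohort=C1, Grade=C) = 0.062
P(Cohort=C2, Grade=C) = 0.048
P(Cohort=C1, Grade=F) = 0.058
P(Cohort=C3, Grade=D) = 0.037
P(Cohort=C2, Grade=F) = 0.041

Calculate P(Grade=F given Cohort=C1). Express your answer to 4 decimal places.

P(Cohort=C1) = 0.061 + 0.062 + 0.054 + 0.058 = 0.235.
P(Grade=F | Cohort=C1) = 0.058/0.235 = 0.2468.

0.2468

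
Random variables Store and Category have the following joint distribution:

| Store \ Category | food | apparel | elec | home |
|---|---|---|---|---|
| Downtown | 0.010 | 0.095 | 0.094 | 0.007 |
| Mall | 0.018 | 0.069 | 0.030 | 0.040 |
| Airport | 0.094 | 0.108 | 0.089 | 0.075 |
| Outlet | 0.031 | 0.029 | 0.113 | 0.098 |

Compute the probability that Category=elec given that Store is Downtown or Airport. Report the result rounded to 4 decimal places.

0.3199

P(Store=Downtown) = 0.010 + 0.095 + 0.094 + 0.007 = 0.206.
P(Store=Airport) = 0.094 + 0.108 + 0.089 + 0.075 = 0.366.
P(Store ∈ {Downtown, Airport}) = 0.206 + 0.366 = 0.572; P(Category=elec, Store ∈ {Downtown, Airport}) = 0.094 + 0.089 = 0.183.
P(Category=elec | Store ∈ {Downtown, Airport}) = 0.183/0.572 = 0.3199.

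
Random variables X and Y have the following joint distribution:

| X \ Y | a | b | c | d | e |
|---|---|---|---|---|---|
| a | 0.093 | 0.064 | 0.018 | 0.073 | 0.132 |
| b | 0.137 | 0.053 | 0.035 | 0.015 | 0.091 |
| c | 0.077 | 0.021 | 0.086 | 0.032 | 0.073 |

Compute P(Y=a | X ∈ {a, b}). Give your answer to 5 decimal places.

P(X=a) = 0.093 + 0.064 + 0.018 + 0.073 + 0.132 = 0.380.
P(X=b) = 0.137 + 0.053 + 0.035 + 0.015 + 0.091 = 0.331.
P(X ∈ {a, b}) = 0.380 + 0.331 = 0.711; P(Y=a, X ∈ {a, b}) = 0.093 + 0.137 = 0.230.
P(Y=a | X ∈ {a, b}) = 0.230/0.711 = 0.32349.

0.32349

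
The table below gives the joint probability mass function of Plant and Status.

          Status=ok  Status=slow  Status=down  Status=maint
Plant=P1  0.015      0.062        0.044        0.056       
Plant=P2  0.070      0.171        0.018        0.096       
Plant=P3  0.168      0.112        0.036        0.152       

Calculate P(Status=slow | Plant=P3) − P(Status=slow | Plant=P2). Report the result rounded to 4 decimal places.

P(Plant=P3) = 0.168 + 0.112 + 0.036 + 0.152 = 0.468; P(Status=slow | Plant=P3) = 0.112/0.468 = 0.23932.
P(Plant=P2) = 0.070 + 0.171 + 0.018 + 0.096 = 0.355; P(Status=slow | Plant=P2) = 0.171/0.355 = 0.48169.
Difference = -0.2424.

-0.2424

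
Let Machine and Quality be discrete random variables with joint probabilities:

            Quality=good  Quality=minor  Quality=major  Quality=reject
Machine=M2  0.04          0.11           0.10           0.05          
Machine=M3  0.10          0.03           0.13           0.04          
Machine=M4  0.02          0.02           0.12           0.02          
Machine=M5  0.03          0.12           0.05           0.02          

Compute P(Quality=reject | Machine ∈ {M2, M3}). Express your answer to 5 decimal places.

P(Machine=M2) = 0.04 + 0.11 + 0.10 + 0.05 = 0.30.
P(Machine=M3) = 0.10 + 0.03 + 0.13 + 0.04 = 0.30.
P(Machine ∈ {M2, M3}) = 0.30 + 0.30 = 0.60; P(Quality=reject, Machine ∈ {M2, M3}) = 0.05 + 0.04 = 0.09.
P(Quality=reject | Machine ∈ {M2, M3}) = 0.09/0.60 = 0.15000.

0.15000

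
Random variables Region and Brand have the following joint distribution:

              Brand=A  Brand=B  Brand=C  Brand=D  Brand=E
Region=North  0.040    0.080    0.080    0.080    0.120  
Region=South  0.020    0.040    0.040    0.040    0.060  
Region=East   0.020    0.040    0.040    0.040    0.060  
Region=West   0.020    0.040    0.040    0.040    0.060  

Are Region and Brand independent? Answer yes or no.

Every cell satisfies P(Region,Brand) = P(Region)·P(Brand). For instance P(Region=South) = 0.200, P(Brand=E) = 0.300, and 0.200×0.300 = 0.060 matches the joint entry. So Region and Brand are independent.

yes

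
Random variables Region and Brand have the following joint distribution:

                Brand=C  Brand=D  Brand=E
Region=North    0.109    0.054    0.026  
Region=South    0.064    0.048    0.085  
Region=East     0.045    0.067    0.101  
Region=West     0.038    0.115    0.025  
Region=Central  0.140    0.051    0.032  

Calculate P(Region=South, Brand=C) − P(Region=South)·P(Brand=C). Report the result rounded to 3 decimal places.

P(Region=South) = 0.064 + 0.048 + 0.085 = 0.197.
P(Brand=C) = 0.109 + 0.064 + 0.045 + 0.038 + 0.140 = 0.396.
P(Region=South, Brand=C) − P(Region=South)P(Brand=C) = 0.064 − 0.197×0.396 = -0.014.

-0.014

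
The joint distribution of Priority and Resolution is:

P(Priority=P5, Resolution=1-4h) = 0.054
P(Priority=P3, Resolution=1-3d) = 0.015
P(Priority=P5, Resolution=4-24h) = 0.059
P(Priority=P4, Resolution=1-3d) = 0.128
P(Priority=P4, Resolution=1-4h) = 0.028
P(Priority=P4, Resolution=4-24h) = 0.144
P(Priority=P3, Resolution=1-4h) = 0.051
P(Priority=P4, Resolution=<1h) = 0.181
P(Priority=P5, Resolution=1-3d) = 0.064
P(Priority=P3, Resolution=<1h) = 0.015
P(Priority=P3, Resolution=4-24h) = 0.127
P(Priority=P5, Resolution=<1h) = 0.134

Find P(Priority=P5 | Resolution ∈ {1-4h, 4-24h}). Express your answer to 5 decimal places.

P(Resolution=1-4h) = 0.051 + 0.028 + 0.054 = 0.133.
P(Resolution=4-24h) = 0.127 + 0.144 + 0.059 = 0.330.
P(Resolution ∈ {1-4h, 4-24h}) = 0.133 + 0.330 = 0.463; P(Priority=P5, Resolution ∈ {1-4h, 4-24h}) = 0.054 + 0.059 = 0.113.
P(Priority=P5 | Resolution ∈ {1-4h, 4-24h}) = 0.113/0.463 = 0.24406.

0.24406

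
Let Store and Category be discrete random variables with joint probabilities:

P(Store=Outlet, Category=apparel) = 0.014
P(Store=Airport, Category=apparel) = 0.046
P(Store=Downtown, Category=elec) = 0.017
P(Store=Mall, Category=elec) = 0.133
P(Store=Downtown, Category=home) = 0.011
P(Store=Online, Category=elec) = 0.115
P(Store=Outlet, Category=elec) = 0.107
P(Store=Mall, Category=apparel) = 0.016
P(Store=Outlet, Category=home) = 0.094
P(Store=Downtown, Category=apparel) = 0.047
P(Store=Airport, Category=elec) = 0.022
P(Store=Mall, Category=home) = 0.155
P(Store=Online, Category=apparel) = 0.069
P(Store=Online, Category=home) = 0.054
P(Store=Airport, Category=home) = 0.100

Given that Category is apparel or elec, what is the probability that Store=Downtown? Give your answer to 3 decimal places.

P(Category=apparel) = 0.047 + 0.016 + 0.046 + 0.014 + 0.069 = 0.192.
P(Category=elec) = 0.017 + 0.133 + 0.022 + 0.107 + 0.115 = 0.394.
P(Category ∈ {apparel, elec}) = 0.192 + 0.394 = 0.586; P(Store=Downtown, Category ∈ {apparel, elec}) = 0.047 + 0.017 = 0.064.
P(Store=Downtown | Category ∈ {apparel, elec}) = 0.064/0.586 = 0.109.

0.109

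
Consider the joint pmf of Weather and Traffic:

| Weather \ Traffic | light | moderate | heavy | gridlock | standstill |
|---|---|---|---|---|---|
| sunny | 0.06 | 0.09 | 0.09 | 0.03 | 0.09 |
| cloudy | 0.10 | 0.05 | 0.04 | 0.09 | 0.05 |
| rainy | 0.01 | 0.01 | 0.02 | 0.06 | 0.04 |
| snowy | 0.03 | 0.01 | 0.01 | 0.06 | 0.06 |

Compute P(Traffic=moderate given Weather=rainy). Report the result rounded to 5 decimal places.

P(Weather=rainy) = 0.01 + 0.01 + 0.02 + 0.06 + 0.04 = 0.14.
P(Traffic=moderate | Weather=rainy) = 0.01/0.14 = 0.07143.

0.07143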